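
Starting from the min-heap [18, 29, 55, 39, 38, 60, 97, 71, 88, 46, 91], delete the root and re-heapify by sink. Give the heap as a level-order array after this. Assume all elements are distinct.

remove root 18; move last element 91 to root → [91, 29, 55, 39, 38, 60, 97, 71, 88, 46]
91 vs smaller child 29 at index 1, swap → [29, 91, 55, 39, 38, 60, 97, 71, 88, 46]
91 vs smaller child 38 at index 4, swap → [29, 38, 55, 39, 91, 60, 97, 71, 88, 46]
91 vs only child 46 at index 9, swap → [29, 38, 55, 39, 46, 60, 97, 71, 88, 91]

[29, 38, 55, 39, 46, 60, 97, 71, 88, 91]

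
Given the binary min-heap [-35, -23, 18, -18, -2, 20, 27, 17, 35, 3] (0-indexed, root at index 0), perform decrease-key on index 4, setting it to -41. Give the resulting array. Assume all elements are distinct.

set index 4 from -2 to -41 → [-35, -23, 18, -18, -41, 20, 27, 17, 35, 3]
-41 < parent -23 at index 1, swap → [-35, -41, 18, -18, -23, 20, 27, 17, 35, 3]
-41 < parent -35 at index 0, swap → [-41, -35, 18, -18, -23, 20, 27, 17, 35, 3]

[-41, -35, 18, -18, -23, 20, 27, 17, 35, 3]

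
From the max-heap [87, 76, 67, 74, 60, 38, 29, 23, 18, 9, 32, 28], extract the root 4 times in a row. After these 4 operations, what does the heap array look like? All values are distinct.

[60, 32, 38, 28, 18, 9, 29, 23]

extract-max #1 returns 87:
  remove root 87; move last element 28 to root → [28, 76, 67, 74, 60, 38, 29, 23, 18, 9, 32]
  28 vs larger child 76 at index 1, swap → [76, 28, 67, 74, 60, 38, 29, 23, 18, 9, 32]
  28 vs larger child 74 at index 3, swap → [76, 74, 67, 28, 60, 38, 29, 23, 18, 9, 32]
extract-max #2 returns 76:
  remove root 76; move last element 32 to root → [32, 74, 67, 28, 60, 38, 29, 23, 18, 9]
  32 vs larger child 74 at index 1, swap → [74, 32, 67, 28, 60, 38, 29, 23, 18, 9]
  32 vs larger child 60 at index 4, swap → [74, 60, 67, 28, 32, 38, 29, 23, 18, 9]
extract-max #3 returns 74:
  remove root 74; move last element 9 to root → [9, 60, 67, 28, 32, 38, 29, 23, 18]
  9 vs larger child 67 at index 2, swap → [67, 60, 9, 28, 32, 38, 29, 23, 18]
  9 vs larger child 38 at index 5, swap → [67, 60, 38, 28, 32, 9, 29, 23, 18]
extract-max #4 returns 67:
  remove root 67; move last element 18 to root → [18, 60, 38, 28, 32, 9, 29, 23]
  18 vs larger child 60 at index 1, swap → [60, 18, 38, 28, 32, 9, 29, 23]
  18 vs larger child 32 at index 4, swap → [60, 32, 38, 28, 18, 9, 29, 23]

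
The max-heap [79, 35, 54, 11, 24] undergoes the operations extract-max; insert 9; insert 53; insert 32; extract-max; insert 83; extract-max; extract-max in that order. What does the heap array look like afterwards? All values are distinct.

[35, 24, 32, 11, 9]

extract-max → returns 79:
  remove root 79; move last element 24 to root → [24, 35, 54, 11]
  24 vs larger child 54 at index 2, swap → [54, 35, 24, 11]
insert 9:
  append 9 at index 4 → [54, 35, 24, 11, 9] (no swap needed)
insert 53:
  append 53 at index 5 → [54, 35, 24, 11, 9, 53]
  53 > parent 24 at index 2, swap → [54, 35, 53, 11, 9, 24]
insert 32:
  append 32 at index 6 → [54, 35, 53, 11, 9, 24, 32] (no swap needed)
extract-max → returns 54:
  remove root 54; move last element 32 to root → [32, 35, 53, 11, 9, 24]
  32 vs larger child 53 at index 2, swap → [53, 35, 32, 11, 9, 24]
insert 83:
  append 83 at index 6 → [53, 35, 32, 11, 9, 24, 83]
  83 > parent 32 at index 2, swap → [53, 35, 83, 11, 9, 24, 32]
  83 > parent 53 at index 0, swap → [83, 35, 53, 11, 9, 24, 32]
extract-max → returns 83:
  remove root 83; move last element 32 to root → [32, 35, 53, 11, 9, 24]
  32 vs larger child 53 at index 2, swap → [53, 35, 32, 11, 9, 24]
extract-max → returns 53:
  remove root 53; move last element 24 to root → [24, 35, 32, 11, 9]
  24 vs larger child 35 at index 1, swap → [35, 24, 32, 11, 9]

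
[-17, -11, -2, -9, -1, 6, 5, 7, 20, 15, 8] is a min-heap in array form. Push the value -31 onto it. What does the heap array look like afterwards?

append -31 at index 11 → [-17, -11, -2, -9, -1, 6, 5, 7, 20, 15, 8, -31]
-31 < parent 6 at index 5, swap → [-17, -11, -2, -9, -1, -31, 5, 7, 20, 15, 8, 6]
-31 < parent -2 at index 2, swap → [-17, -11, -31, -9, -1, -2, 5, 7, 20, 15, 8, 6]
-31 < parent -17 at index 0, swap → [-31, -11, -17, -9, -1, -2, 5, 7, 20, 15, 8, 6]

[-31, -11, -17, -9, -1, -2, 5, 7, 20, 15, 8, 6]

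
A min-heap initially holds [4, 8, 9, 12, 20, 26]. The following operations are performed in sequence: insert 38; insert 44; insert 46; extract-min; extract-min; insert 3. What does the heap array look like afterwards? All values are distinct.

[3, 9, 26, 12, 20, 46, 38, 44]

insert 38:
  append 38 at index 6 → [4, 8, 9, 12, 20, 26, 38] (no swap needed)
insert 44:
  append 44 at index 7 → [4, 8, 9, 12, 20, 26, 38, 44] (no swap needed)
insert 46:
  append 46 at index 8 → [4, 8, 9, 12, 20, 26, 38, 44, 46] (no swap needed)
extract-min → returns 4:
  remove root 4; move last element 46 to root → [46, 8, 9, 12, 20, 26, 38, 44]
  46 vs smaller child 8 at index 1, swap → [8, 46, 9, 12, 20, 26, 38, 44]
  46 vs smaller child 12 at index 3, swap → [8, 12, 9, 46, 20, 26, 38, 44]
  46 vs only child 44 at index 7, swap → [8, 12, 9, 44, 20, 26, 38, 46]
extract-min → returns 8:
  remove root 8; move last element 46 to root → [46, 12, 9, 44, 20, 26, 38]
  46 vs smaller child 9 at index 2, swap → [9, 12, 46, 44, 20, 26, 38]
  46 vs smaller child 26 at index 5, swap → [9, 12, 26, 44, 20, 46, 38]
insert 3:
  append 3 at index 7 → [9, 12, 26, 44, 20, 46, 38, 3]
  3 < parent 44 at index 3, swap → [9, 12, 26, 3, 20, 46, 38, 44]
  3 < parent 12 at index 1, swap → [9, 3, 26, 12, 20, 46, 38, 44]
  3 < parent 9 at index 0, swap → [3, 9, 26, 12, 20, 46, 38, 44]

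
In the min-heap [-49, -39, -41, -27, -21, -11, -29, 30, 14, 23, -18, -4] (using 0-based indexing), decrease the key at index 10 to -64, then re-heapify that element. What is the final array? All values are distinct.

[-64, -49, -41, -27, -39, -11, -29, 30, 14, 23, -21, -4]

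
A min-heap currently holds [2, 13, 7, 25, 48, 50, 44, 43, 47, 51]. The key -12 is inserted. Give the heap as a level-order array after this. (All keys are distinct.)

[-12, 2, 7, 25, 13, 50, 44, 43, 47, 51, 48]

append -12 at index 10 → [2, 13, 7, 25, 48, 50, 44, 43, 47, 51, -12]
-12 < parent 48 at index 4, swap → [2, 13, 7, 25, -12, 50, 44, 43, 47, 51, 48]
-12 < parent 13 at index 1, swap → [2, -12, 7, 25, 13, 50, 44, 43, 47, 51, 48]
-12 < parent 2 at index 0, swap → [-12, 2, 7, 25, 13, 50, 44, 43, 47, 51, 48]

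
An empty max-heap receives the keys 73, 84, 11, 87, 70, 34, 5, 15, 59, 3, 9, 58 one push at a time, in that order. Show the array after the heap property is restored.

Insert 73:
  append 73 at index 0 → [73] (no swap needed)
Insert 84:
  append 84 at index 1 → [73, 84]
  84 > parent 73 at index 0, swap → [84, 73]
Insert 11:
  append 11 at index 2 → [84, 73, 11] (no swap needed)
Insert 87:
  append 87 at index 3 → [84, 73, 11, 87]
  87 > parent 73 at index 1, swap → [84, 87, 11, 73]
  87 > parent 84 at index 0, swap → [87, 84, 11, 73]
Insert 70:
  append 70 at index 4 → [87, 84, 11, 73, 70] (no swap needed)
Insert 34:
  append 34 at index 5 → [87, 84, 11, 73, 70, 34]
  34 > parent 11 at index 2, swap → [87, 84, 34, 73, 70, 11]
Insert 5:
  append 5 at index 6 → [87, 84, 34, 73, 70, 11, 5] (no swap needed)
Insert 15:
  append 15 at index 7 → [87, 84, 34, 73, 70, 11, 5, 15] (no swap needed)
Insert 59:
  append 59 at index 8 → [87, 84, 34, 73, 70, 11, 5, 15, 59] (no swap needed)
Insert 3:
  append 3 at index 9 → [87, 84, 34, 73, 70, 11, 5, 15, 59, 3] (no swap needed)
Insert 9:
  append 9 at index 10 → [87, 84, 34, 73, 70, 11, 5, 15, 59, 3, 9] (no swap needed)
Insert 58:
  append 58 at index 11 → [87, 84, 34, 73, 70, 11, 5, 15, 59, 3, 9, 58]
  58 > parent 11 at index 5, swap → [87, 84, 34, 73, 70, 58, 5, 15, 59, 3, 9, 11]
  58 > parent 34 at index 2, swap → [87, 84, 58, 73, 70, 34, 5, 15, 59, 3, 9, 11]

[87, 84, 58, 73, 70, 34, 5, 15, 59, 3, 9, 11]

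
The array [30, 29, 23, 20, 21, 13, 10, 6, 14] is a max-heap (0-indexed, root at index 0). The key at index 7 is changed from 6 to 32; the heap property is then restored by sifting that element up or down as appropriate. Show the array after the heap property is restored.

[32, 30, 23, 29, 21, 13, 10, 20, 14]

set index 7 from 6 to 32 → [30, 29, 23, 20, 21, 13, 10, 32, 14]
32 > parent 20 at index 3, swap → [30, 29, 23, 32, 21, 13, 10, 20, 14]
32 > parent 29 at index 1, swap → [30, 32, 23, 29, 21, 13, 10, 20, 14]
32 > parent 30 at index 0, swap → [32, 30, 23, 29, 21, 13, 10, 20, 14]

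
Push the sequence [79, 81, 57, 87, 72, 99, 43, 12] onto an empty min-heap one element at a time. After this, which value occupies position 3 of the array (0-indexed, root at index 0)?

72

Insert 79:
  append 79 at index 0 → [79] (no swap needed)
Insert 81:
  append 81 at index 1 → [79, 81] (no swap needed)
Insert 57:
  append 57 at index 2 → [79, 81, 57]
  57 < parent 79 at index 0, swap → [57, 81, 79]
Insert 87:
  append 87 at index 3 → [57, 81, 79, 87] (no swap needed)
Insert 72:
  append 72 at index 4 → [57, 81, 79, 87, 72]
  72 < parent 81 at index 1, swap → [57, 72, 79, 87, 81]
Insert 99:
  append 99 at index 5 → [57, 72, 79, 87, 81, 99] (no swap needed)
Insert 43:
  append 43 at index 6 → [57, 72, 79, 87, 81, 99, 43]
  43 < parent 79 at index 2, swap → [57, 72, 43, 87, 81, 99, 79]
  43 < parent 57 at index 0, swap → [43, 72, 57, 87, 81, 99, 79]
Insert 12:
  append 12 at index 7 → [43, 72, 57, 87, 81, 99, 79, 12]
  12 < parent 87 at index 3, swap → [43, 72, 57, 12, 81, 99, 79, 87]
  12 < parent 72 at index 1, swap → [43, 12, 57, 72, 81, 99, 79, 87]
  12 < parent 43 at index 0, swap → [12, 43, 57, 72, 81, 99, 79, 87]
resulting array: [12, 43, 57, 72, 81, 99, 79, 87]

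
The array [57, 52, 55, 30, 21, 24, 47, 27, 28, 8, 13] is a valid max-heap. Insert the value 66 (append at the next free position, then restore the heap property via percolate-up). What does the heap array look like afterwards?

append 66 at index 11 → [57, 52, 55, 30, 21, 24, 47, 27, 28, 8, 13, 66]
66 > parent 24 at index 5, swap → [57, 52, 55, 30, 21, 66, 47, 27, 28, 8, 13, 24]
66 > parent 55 at index 2, swap → [57, 52, 66, 30, 21, 55, 47, 27, 28, 8, 13, 24]
66 > parent 57 at index 0, swap → [66, 52, 57, 30, 21, 55, 47, 27, 28, 8, 13, 24]

[66, 52, 57, 30, 21, 55, 47, 27, 28, 8, 13, 24]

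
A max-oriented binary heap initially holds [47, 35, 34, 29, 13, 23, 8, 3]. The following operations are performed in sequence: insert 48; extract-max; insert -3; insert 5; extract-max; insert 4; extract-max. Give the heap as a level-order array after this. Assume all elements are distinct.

insert 48:
  append 48 at index 8 → [47, 35, 34, 29, 13, 23, 8, 3, 48]
  48 > parent 29 at index 3, swap → [47, 35, 34, 48, 13, 23, 8, 3, 29]
  48 > parent 35 at index 1, swap → [47, 48, 34, 35, 13, 23, 8, 3, 29]
  48 > parent 47 at index 0, swap → [48, 47, 34, 35, 13, 23, 8, 3, 29]
extract-max → returns 48:
  remove root 48; move last element 29 to root → [29, 47, 34, 35, 13, 23, 8, 3]
  29 vs larger child 47 at index 1, swap → [47, 29, 34, 35, 13, 23, 8, 3]
  29 vs larger child 35 at index 3, swap → [47, 35, 34, 29, 13, 23, 8, 3]
insert -3:
  append -3 at index 8 → [47, 35, 34, 29, 13, 23, 8, 3, -3] (no swap needed)
insert 5:
  append 5 at index 9 → [47, 35, 34, 29, 13, 23, 8, 3, -3, 5] (no swap needed)
extract-max → returns 47:
  remove root 47; move last element 5 to root → [5, 35, 34, 29, 13, 23, 8, 3, -3]
  5 vs larger child 35 at index 1, swap → [35, 5, 34, 29, 13, 23, 8, 3, -3]
  5 vs larger child 29 at index 3, swap → [35, 29, 34, 5, 13, 23, 8, 3, -3]
insert 4:
  append 4 at index 9 → [35, 29, 34, 5, 13, 23, 8, 3, -3, 4] (no swap needed)
extract-max → returns 35:
  remove root 35; move last element 4 to root → [4, 29, 34, 5, 13, 23, 8, 3, -3]
  4 vs larger child 34 at index 2, swap → [34, 29, 4, 5, 13, 23, 8, 3, -3]
  4 vs larger child 23 at index 5, swap → [34, 29, 23, 5, 13, 4, 8, 3, -3]

[34, 29, 23, 5, 13, 4, 8, 3, -3]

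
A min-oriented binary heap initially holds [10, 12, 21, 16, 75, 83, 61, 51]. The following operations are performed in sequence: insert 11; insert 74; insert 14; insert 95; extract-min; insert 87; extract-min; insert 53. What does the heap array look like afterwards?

insert 11:
  append 11 at index 8 → [10, 12, 21, 16, 75, 83, 61, 51, 11]
  11 < parent 16 at index 3, swap → [10, 12, 21, 11, 75, 83, 61, 51, 16]
  11 < parent 12 at index 1, swap → [10, 11, 21, 12, 75, 83, 61, 51, 16]
insert 74:
  append 74 at index 9 → [10, 11, 21, 12, 75, 83, 61, 51, 16, 74]
  74 < parent 75 at index 4, swap → [10, 11, 21, 12, 74, 83, 61, 51, 16, 75]
insert 14:
  append 14 at index 10 → [10, 11, 21, 12, 74, 83, 61, 51, 16, 75, 14]
  14 < parent 74 at index 4, swap → [10, 11, 21, 12, 14, 83, 61, 51, 16, 75, 74]
insert 95:
  append 95 at index 11 → [10, 11, 21, 12, 14, 83, 61, 51, 16, 75, 74, 95] (no swap needed)
extract-min → returns 10:
  remove root 10; move last element 95 to root → [95, 11, 21, 12, 14, 83, 61, 51, 16, 75, 74]
  95 vs smaller child 11 at index 1, swap → [11, 95, 21, 12, 14, 83, 61, 51, 16, 75, 74]
  95 vs smaller child 12 at index 3, swap → [11, 12, 21, 95, 14, 83, 61, 51, 16, 75, 74]
  95 vs smaller child 16 at index 8, swap → [11, 12, 21, 16, 14, 83, 61, 51, 95, 75, 74]
insert 87:
  append 87 at index 11 → [11, 12, 21, 16, 14, 83, 61, 51, 95, 75, 74, 87] (no swap needed)
extract-min → returns 11:
  remove root 11; move last element 87 to root → [87, 12, 21, 16, 14, 83, 61, 51, 95, 75, 74]
  87 vs smaller child 12 at index 1, swap → [12, 87, 21, 16, 14, 83, 61, 51, 95, 75, 74]
  87 vs smaller child 14 at index 4, swap → [12, 14, 21, 16, 87, 83, 61, 51, 95, 75, 74]
  87 vs smaller child 74 at index 10, swap → [12, 14, 21, 16, 74, 83, 61, 51, 95, 75, 87]
insert 53:
  append 53 at index 11 → [12, 14, 21, 16, 74, 83, 61, 51, 95, 75, 87, 53]
  53 < parent 83 at index 5, swap → [12, 14, 21, 16, 74, 53, 61, 51, 95, 75, 87, 83]

[12, 14, 21, 16, 74, 53, 61, 51, 95, 75, 87, 83]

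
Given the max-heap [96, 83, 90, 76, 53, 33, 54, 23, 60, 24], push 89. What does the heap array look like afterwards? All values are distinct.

append 89 at index 10 → [96, 83, 90, 76, 53, 33, 54, 23, 60, 24, 89]
89 > parent 53 at index 4, swap → [96, 83, 90, 76, 89, 33, 54, 23, 60, 24, 53]
89 > parent 83 at index 1, swap → [96, 89, 90, 76, 83, 33, 54, 23, 60, 24, 53]

[96, 89, 90, 76, 83, 33, 54, 23, 60, 24, 53]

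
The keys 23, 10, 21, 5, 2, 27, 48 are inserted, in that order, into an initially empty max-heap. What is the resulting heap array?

[48, 10, 27, 5, 2, 21, 23]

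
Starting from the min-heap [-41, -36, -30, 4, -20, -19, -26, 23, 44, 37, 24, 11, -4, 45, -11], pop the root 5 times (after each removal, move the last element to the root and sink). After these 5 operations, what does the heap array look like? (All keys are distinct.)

extract-min #1 returns -41:
  remove root -41; move last element -11 to root → [-11, -36, -30, 4, -20, -19, -26, 23, 44, 37, 24, 11, -4, 45]
  -11 vs smaller child -36 at index 1, swap → [-36, -11, -30, 4, -20, -19, -26, 23, 44, 37, 24, 11, -4, 45]
  -11 vs smaller child -20 at index 4, swap → [-36, -20, -30, 4, -11, -19, -26, 23, 44, 37, 24, 11, -4, 45]
extract-min #2 returns -36:
  remove root -36; move last element 45 to root → [45, -20, -30, 4, -11, -19, -26, 23, 44, 37, 24, 11, -4]
  45 vs smaller child -30 at index 2, swap → [-30, -20, 45, 4, -11, -19, -26, 23, 44, 37, 24, 11, -4]
  45 vs smaller child -26 at index 6, swap → [-30, -20, -26, 4, -11, -19, 45, 23, 44, 37, 24, 11, -4]
extract-min #3 returns -30:
  remove root -30; move last element -4 to root → [-4, -20, -26, 4, -11, -19, 45, 23, 44, 37, 24, 11]
  -4 vs smaller child -26 at index 2, swap → [-26, -20, -4, 4, -11, -19, 45, 23, 44, 37, 24, 11]
  -4 vs smaller child -19 at index 5, swap → [-26, -20, -19, 4, -11, -4, 45, 23, 44, 37, 24, 11]
extract-min #4 returns -26:
  remove root -26; move last element 11 to root → [11, -20, -19, 4, -11, -4, 45, 23, 44, 37, 24]
  11 vs smaller child -20 at index 1, swap → [-20, 11, -19, 4, -11, -4, 45, 23, 44, 37, 24]
  11 vs smaller child -11 at index 4, swap → [-20, -11, -19, 4, 11, -4, 45, 23, 44, 37, 24]
extract-min #5 returns -20:
  remove root -20; move last element 24 to root → [24, -11, -19, 4, 11, -4, 45, 23, 44, 37]
  24 vs smaller child -19 at index 2, swap → [-19, -11, 24, 4, 11, -4, 45, 23, 44, 37]
  24 vs smaller child -4 at index 5, swap → [-19, -11, -4, 4, 11, 24, 45, 23, 44, 37]

[-19, -11, -4, 4, 11, 24, 45, 23, 44, 37]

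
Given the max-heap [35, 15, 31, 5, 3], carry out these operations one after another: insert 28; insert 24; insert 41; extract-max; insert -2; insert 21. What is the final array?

[35, 21, 31, 15, 3, 28, 24, -2, 5]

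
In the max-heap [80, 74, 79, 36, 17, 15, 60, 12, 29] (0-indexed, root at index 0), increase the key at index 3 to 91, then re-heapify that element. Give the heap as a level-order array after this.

[91, 80, 79, 74, 17, 15, 60, 12, 29]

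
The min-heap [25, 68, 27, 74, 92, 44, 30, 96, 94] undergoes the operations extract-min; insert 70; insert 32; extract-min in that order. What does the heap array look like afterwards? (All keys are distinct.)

[30, 32, 44, 70, 68, 92, 94, 96, 74]

extract-min → returns 25:
  remove root 25; move last element 94 to root → [94, 68, 27, 74, 92, 44, 30, 96]
  94 vs smaller child 27 at index 2, swap → [27, 68, 94, 74, 92, 44, 30, 96]
  94 vs smaller child 30 at index 6, swap → [27, 68, 30, 74, 92, 44, 94, 96]
insert 70:
  append 70 at index 8 → [27, 68, 30, 74, 92, 44, 94, 96, 70]
  70 < parent 74 at index 3, swap → [27, 68, 30, 70, 92, 44, 94, 96, 74]
insert 32:
  append 32 at index 9 → [27, 68, 30, 70, 92, 44, 94, 96, 74, 32]
  32 < parent 92 at index 4, swap → [27, 68, 30, 70, 32, 44, 94, 96, 74, 92]
  32 < parent 68 at index 1, swap → [27, 32, 30, 70, 68, 44, 94, 96, 74, 92]
extract-min → returns 27:
  remove root 27; move last element 92 to root → [92, 32, 30, 70, 68, 44, 94, 96, 74]
  92 vs smaller child 30 at index 2, swap → [30, 32, 92, 70, 68, 44, 94, 96, 74]
  92 vs smaller child 44 at index 5, swap → [30, 32, 44, 70, 68, 92, 94, 96, 74]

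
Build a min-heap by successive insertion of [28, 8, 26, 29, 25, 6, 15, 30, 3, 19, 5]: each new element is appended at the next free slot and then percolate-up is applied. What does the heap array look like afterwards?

[3, 5, 8, 25, 6, 26, 15, 30, 29, 28, 19]

Insert 28:
  append 28 at index 0 → [28] (no swap needed)
Insert 8:
  append 8 at index 1 → [28, 8]
  8 < parent 28 at index 0, swap → [8, 28]
Insert 26:
  append 26 at index 2 → [8, 28, 26] (no swap needed)
Insert 29:
  append 29 at index 3 → [8, 28, 26, 29] (no swap needed)
Insert 25:
  append 25 at index 4 → [8, 28, 26, 29, 25]
  25 < parent 28 at index 1, swap → [8, 25, 26, 29, 28]
Insert 6:
  append 6 at index 5 → [8, 25, 26, 29, 28, 6]
  6 < parent 26 at index 2, swap → [8, 25, 6, 29, 28, 26]
  6 < parent 8 at index 0, swap → [6, 25, 8, 29, 28, 26]
Insert 15:
  append 15 at index 6 → [6, 25, 8, 29, 28, 26, 15] (no swap needed)
Insert 30:
  append 30 at index 7 → [6, 25, 8, 29, 28, 26, 15, 30] (no swap needed)
Insert 3:
  append 3 at index 8 → [6, 25, 8, 29, 28, 26, 15, 30, 3]
  3 < parent 29 at index 3, swap → [6, 25, 8, 3, 28, 26, 15, 30, 29]
  3 < parent 25 at index 1, swap → [6, 3, 8, 25, 28, 26, 15, 30, 29]
  3 < parent 6 at index 0, swap → [3, 6, 8, 25, 28, 26, 15, 30, 29]
Insert 19:
  append 19 at index 9 → [3, 6, 8, 25, 28, 26, 15, 30, 29, 19]
  19 < parent 28 at index 4, swap → [3, 6, 8, 25, 19, 26, 15, 30, 29, 28]
Insert 5:
  append 5 at index 10 → [3, 6, 8, 25, 19, 26, 15, 30, 29, 28, 5]
  5 < parent 19 at index 4, swap → [3, 6, 8, 25, 5, 26, 15, 30, 29, 28, 19]
  5 < parent 6 at index 1, swap → [3, 5, 8, 25, 6, 26, 15, 30, 29, 28, 19]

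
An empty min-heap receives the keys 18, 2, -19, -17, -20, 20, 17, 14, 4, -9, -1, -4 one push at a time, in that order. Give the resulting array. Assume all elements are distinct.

[-20, -19, -4, 4, -17, 2, 17, 18, 14, -9, -1, 20]

Insert 18:
  append 18 at index 0 → [18] (no swap needed)
Insert 2:
  append 2 at index 1 → [18, 2]
  2 < parent 18 at index 0, swap → [2, 18]
Insert -19:
  append -19 at index 2 → [2, 18, -19]
  -19 < parent 2 at index 0, swap → [-19, 18, 2]
Insert -17:
  append -17 at index 3 → [-19, 18, 2, -17]
  -17 < parent 18 at index 1, swap → [-19, -17, 2, 18]
Insert -20:
  append -20 at index 4 → [-19, -17, 2, 18, -20]
  -20 < parent -17 at index 1, swap → [-19, -20, 2, 18, -17]
  -20 < parent -19 at index 0, swap → [-20, -19, 2, 18, -17]
Insert 20:
  append 20 at index 5 → [-20, -19, 2, 18, -17, 20] (no swap needed)
Insert 17:
  append 17 at index 6 → [-20, -19, 2, 18, -17, 20, 17] (no swap needed)
Insert 14:
  append 14 at index 7 → [-20, -19, 2, 18, -17, 20, 17, 14]
  14 < parent 18 at index 3, swap → [-20, -19, 2, 14, -17, 20, 17, 18]
Insert 4:
  append 4 at index 8 → [-20, -19, 2, 14, -17, 20, 17, 18, 4]
  4 < parent 14 at index 3, swap → [-20, -19, 2, 4, -17, 20, 17, 18, 14]
Insert -9:
  append -9 at index 9 → [-20, -19, 2, 4, -17, 20, 17, 18, 14, -9] (no swap needed)
Insert -1:
  append -1 at index 10 → [-20, -19, 2, 4, -17, 20, 17, 18, 14, -9, -1] (no swap needed)
Insert -4:
  append -4 at index 11 → [-20, -19, 2, 4, -17, 20, 17, 18, 14, -9, -1, -4]
  -4 < parent 20 at index 5, swap → [-20, -19, 2, 4, -17, -4, 17, 18, 14, -9, -1, 20]
  -4 < parent 2 at index 2, swap → [-20, -19, -4, 4, -17, 2, 17, 18, 14, -9, -1, 20]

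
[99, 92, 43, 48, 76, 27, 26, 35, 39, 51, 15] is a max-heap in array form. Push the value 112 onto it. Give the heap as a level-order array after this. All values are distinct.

[112, 92, 99, 48, 76, 43, 26, 35, 39, 51, 15, 27]

append 112 at index 11 → [99, 92, 43, 48, 76, 27, 26, 35, 39, 51, 15, 112]
112 > parent 27 at index 5, swap → [99, 92, 43, 48, 76, 112, 26, 35, 39, 51, 15, 27]
112 > parent 43 at index 2, swap → [99, 92, 112, 48, 76, 43, 26, 35, 39, 51, 15, 27]
112 > parent 99 at index 0, swap → [112, 92, 99, 48, 76, 43, 26, 35, 39, 51, 15, 27]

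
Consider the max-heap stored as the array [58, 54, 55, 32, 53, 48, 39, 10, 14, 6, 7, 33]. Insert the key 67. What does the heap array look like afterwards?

[67, 54, 58, 32, 53, 55, 39, 10, 14, 6, 7, 33, 48]

append 67 at index 12 → [58, 54, 55, 32, 53, 48, 39, 10, 14, 6, 7, 33, 67]
67 > parent 48 at index 5, swap → [58, 54, 55, 32, 53, 67, 39, 10, 14, 6, 7, 33, 48]
67 > parent 55 at index 2, swap → [58, 54, 67, 32, 53, 55, 39, 10, 14, 6, 7, 33, 48]
67 > parent 58 at index 0, swap → [67, 54, 58, 32, 53, 55, 39, 10, 14, 6, 7, 33, 48]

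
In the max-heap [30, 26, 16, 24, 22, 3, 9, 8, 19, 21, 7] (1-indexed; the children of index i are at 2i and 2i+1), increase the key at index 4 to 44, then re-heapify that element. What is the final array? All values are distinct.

[44, 30, 16, 26, 22, 3, 9, 8, 19, 21, 7]

set index 4 from 24 to 44 → [30, 26, 16, 44, 22, 3, 9, 8, 19, 21, 7]
44 > parent 26 at index 2, swap → [30, 44, 16, 26, 22, 3, 9, 8, 19, 21, 7]
44 > parent 30 at index 1, swap → [44, 30, 16, 26, 22, 3, 9, 8, 19, 21, 7]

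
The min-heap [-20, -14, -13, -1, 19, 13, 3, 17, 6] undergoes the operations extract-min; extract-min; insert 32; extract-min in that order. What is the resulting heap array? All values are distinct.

[-1, 6, 3, 32, 19, 13, 17]

extract-min → returns -20:
  remove root -20; move last element 6 to root → [6, -14, -13, -1, 19, 13, 3, 17]
  6 vs smaller child -14 at index 1, swap → [-14, 6, -13, -1, 19, 13, 3, 17]
  6 vs smaller child -1 at index 3, swap → [-14, -1, -13, 6, 19, 13, 3, 17]
extract-min → returns -14:
  remove root -14; move last element 17 to root → [17, -1, -13, 6, 19, 13, 3]
  17 vs smaller child -13 at index 2, swap → [-13, -1, 17, 6, 19, 13, 3]
  17 vs smaller child 3 at index 6, swap → [-13, -1, 3, 6, 19, 13, 17]
insert 32:
  append 32 at index 7 → [-13, -1, 3, 6, 19, 13, 17, 32] (no swap needed)
extract-min → returns -13:
  remove root -13; move last element 32 to root → [32, -1, 3, 6, 19, 13, 17]
  32 vs smaller child -1 at index 1, swap → [-1, 32, 3, 6, 19, 13, 17]
  32 vs smaller child 6 at index 3, swap → [-1, 6, 3, 32, 19, 13, 17]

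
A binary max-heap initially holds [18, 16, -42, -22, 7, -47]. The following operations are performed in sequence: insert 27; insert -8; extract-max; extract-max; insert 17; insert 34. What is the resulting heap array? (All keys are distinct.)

[34, 17, 16, 7, -42, -47, -22, -8]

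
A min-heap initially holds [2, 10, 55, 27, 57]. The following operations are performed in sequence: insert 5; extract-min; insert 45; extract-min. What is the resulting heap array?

insert 5:
  append 5 at index 5 → [2, 10, 55, 27, 57, 5]
  5 < parent 55 at index 2, swap → [2, 10, 5, 27, 57, 55]
extract-min → returns 2:
  remove root 2; move last element 55 to root → [55, 10, 5, 27, 57]
  55 vs smaller child 5 at index 2, swap → [5, 10, 55, 27, 57]
insert 45:
  append 45 at index 5 → [5, 10, 55, 27, 57, 45]
  45 < parent 55 at index 2, swap → [5, 10, 45, 27, 57, 55]
extract-min → returns 5:
  remove root 5; move last element 55 to root → [55, 10, 45, 27, 57]
  55 vs smaller child 10 at index 1, swap → [10, 55, 45, 27, 57]
  55 vs smaller child 27 at index 3, swap → [10, 27, 45, 55, 57]

[10, 27, 45, 55, 57]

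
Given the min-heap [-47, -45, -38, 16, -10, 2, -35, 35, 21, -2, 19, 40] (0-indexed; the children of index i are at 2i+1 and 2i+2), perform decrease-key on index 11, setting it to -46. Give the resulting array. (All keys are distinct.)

[-47, -45, -46, 16, -10, -38, -35, 35, 21, -2, 19, 2]

set index 11 from 40 to -46 → [-47, -45, -38, 16, -10, 2, -35, 35, 21, -2, 19, -46]
-46 < parent 2 at index 5, swap → [-47, -45, -38, 16, -10, -46, -35, 35, 21, -2, 19, 2]
-46 < parent -38 at index 2, swap → [-47, -45, -46, 16, -10, -38, -35, 35, 21, -2, 19, 2]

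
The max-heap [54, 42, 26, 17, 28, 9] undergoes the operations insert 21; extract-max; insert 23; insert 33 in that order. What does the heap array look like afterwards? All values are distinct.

[42, 33, 26, 28, 21, 9, 23, 17]

insert 21:
  append 21 at index 6 → [54, 42, 26, 17, 28, 9, 21] (no swap needed)
extract-max → returns 54:
  remove root 54; move last element 21 to root → [21, 42, 26, 17, 28, 9]
  21 vs larger child 42 at index 1, swap → [42, 21, 26, 17, 28, 9]
  21 vs larger child 28 at index 4, swap → [42, 28, 26, 17, 21, 9]
insert 23:
  append 23 at index 6 → [42, 28, 26, 17, 21, 9, 23] (no swap needed)
insert 33:
  append 33 at index 7 → [42, 28, 26, 17, 21, 9, 23, 33]
  33 > parent 17 at index 3, swap → [42, 28, 26, 33, 21, 9, 23, 17]
  33 > parent 28 at index 1, swap → [42, 33, 26, 28, 21, 9, 23, 17]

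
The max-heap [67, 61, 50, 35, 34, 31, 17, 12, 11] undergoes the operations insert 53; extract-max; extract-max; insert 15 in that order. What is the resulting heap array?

[53, 35, 50, 15, 34, 31, 17, 11, 12]

insert 53:
  append 53 at index 9 → [67, 61, 50, 35, 34, 31, 17, 12, 11, 53]
  53 > parent 34 at index 4, swap → [67, 61, 50, 35, 53, 31, 17, 12, 11, 34]
extract-max → returns 67:
  remove root 67; move last element 34 to root → [34, 61, 50, 35, 53, 31, 17, 12, 11]
  34 vs larger child 61 at index 1, swap → [61, 34, 50, 35, 53, 31, 17, 12, 11]
  34 vs larger child 53 at index 4, swap → [61, 53, 50, 35, 34, 31, 17, 12, 11]
extract-max → returns 61:
  remove root 61; move last element 11 to root → [11, 53, 50, 35, 34, 31, 17, 12]
  11 vs larger child 53 at index 1, swap → [53, 11, 50, 35, 34, 31, 17, 12]
  11 vs larger child 35 at index 3, swap → [53, 35, 50, 11, 34, 31, 17, 12]
  11 vs only child 12 at index 7, swap → [53, 35, 50, 12, 34, 31, 17, 11]
insert 15:
  append 15 at index 8 → [53, 35, 50, 12, 34, 31, 17, 11, 15]
  15 > parent 12 at index 3, swap → [53, 35, 50, 15, 34, 31, 17, 11, 12]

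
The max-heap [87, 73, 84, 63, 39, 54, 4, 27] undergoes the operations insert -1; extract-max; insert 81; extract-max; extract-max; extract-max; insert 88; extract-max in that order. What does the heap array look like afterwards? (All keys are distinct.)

insert -1:
  append -1 at index 8 → [87, 73, 84, 63, 39, 54, 4, 27, -1] (no swap needed)
extract-max → returns 87:
  remove root 87; move last element -1 to root → [-1, 73, 84, 63, 39, 54, 4, 27]
  -1 vs larger child 84 at index 2, swap → [84, 73, -1, 63, 39, 54, 4, 27]
  -1 vs larger child 54 at index 5, swap → [84, 73, 54, 63, 39, -1, 4, 27]
insert 81:
  append 81 at index 8 → [84, 73, 54, 63, 39, -1, 4, 27, 81]
  81 > parent 63 at index 3, swap → [84, 73, 54, 81, 39, -1, 4, 27, 63]
  81 > parent 73 at index 1, swap → [84, 81, 54, 73, 39, -1, 4, 27, 63]
extract-max → returns 84:
  remove root 84; move last element 63 to root → [63, 81, 54, 73, 39, -1, 4, 27]
  63 vs larger child 81 at index 1, swap → [81, 63, 54, 73, 39, -1, 4, 27]
  63 vs larger child 73 at index 3, swap → [81, 73, 54, 63, 39, -1, 4, 27]
extract-max → returns 81:
  remove root 81; move last element 27 to root → [27, 73, 54, 63, 39, -1, 4]
  27 vs larger child 73 at index 1, swap → [73, 27, 54, 63, 39, -1, 4]
  27 vs larger child 63 at index 3, swap → [73, 63, 54, 27, 39, -1, 4]
extract-max → returns 73:
  remove root 73; move last element 4 to root → [4, 63, 54, 27, 39, -1]
  4 vs larger child 63 at index 1, swap → [63, 4, 54, 27, 39, -1]
  4 vs larger child 39 at index 4, swap → [63, 39, 54, 27, 4, -1]
insert 88:
  append 88 at index 6 → [63, 39, 54, 27, 4, -1, 88]
  88 > parent 54 at index 2, swap → [63, 39, 88, 27, 4, -1, 54]
  88 > parent 63 at index 0, swap → [88, 39, 63, 27, 4, -1, 54]
extract-max → returns 88:
  remove root 88; move last element 54 to root → [54, 39, 63, 27, 4, -1]
  54 vs larger child 63 at index 2, swap → [63, 39, 54, 27, 4, -1]

[63, 39, 54, 27, 4, -1]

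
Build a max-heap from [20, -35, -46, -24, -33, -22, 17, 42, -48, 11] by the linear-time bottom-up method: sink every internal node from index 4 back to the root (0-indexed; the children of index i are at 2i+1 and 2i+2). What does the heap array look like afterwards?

[42, 20, 17, -24, 11, -22, -46, -35, -48, -33]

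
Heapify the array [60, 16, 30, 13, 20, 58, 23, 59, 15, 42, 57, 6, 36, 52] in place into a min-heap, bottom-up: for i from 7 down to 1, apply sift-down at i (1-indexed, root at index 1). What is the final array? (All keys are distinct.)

sift down from index 7: already satisfies heap property
sift down from index 6:
  58 vs smaller child 6 at index 12, swap → [60, 16, 30, 13, 20, 6, 23, 59, 15, 42, 57, 58, 36, 52]
sift down from index 5: already satisfies heap property
sift down from index 4: already satisfies heap property
sift down from index 3:
  30 vs smaller child 6 at index 6, swap → [60, 16, 6, 13, 20, 30, 23, 59, 15, 42, 57, 58, 36, 52]
sift down from index 2:
  16 vs smaller child 13 at index 4, swap → [60, 13, 6, 16, 20, 30, 23, 59, 15, 42, 57, 58, 36, 52]
  16 vs smaller child 15 at index 9, swap → [60, 13, 6, 15, 20, 30, 23, 59, 16, 42, 57, 58, 36, 52]
sift down from index 1:
  60 vs smaller child 6 at index 3, swap → [6, 13, 60, 15, 20, 30, 23, 59, 16, 42, 57, 58, 36, 52]
  60 vs smaller child 23 at index 7, swap → [6, 13, 23, 15, 20, 30, 60, 59, 16, 42, 57, 58, 36, 52]
  60 vs only child 52 at index 14, swap → [6, 13, 23, 15, 20, 30, 52, 59, 16, 42, 57, 58, 36, 60]

[6, 13, 23, 15, 20, 30, 52, 59, 16, 42, 57, 58, 36, 60]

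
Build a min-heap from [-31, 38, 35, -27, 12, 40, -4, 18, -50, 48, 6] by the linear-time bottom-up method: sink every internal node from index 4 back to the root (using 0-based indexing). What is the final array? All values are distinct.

sift down from index 4:
  12 vs smaller child 6 at index 10, swap → [-31, 38, 35, -27, 6, 40, -4, 18, -50, 48, 12]
sift down from index 3:
  -27 vs smaller child -50 at index 8, swap → [-31, 38, 35, -50, 6, 40, -4, 18, -27, 48, 12]
sift down from index 2:
  35 vs smaller child -4 at index 6, swap → [-31, 38, -4, -50, 6, 40, 35, 18, -27, 48, 12]
sift down from index 1:
  38 vs smaller child -50 at index 3, swap → [-31, -50, -4, 38, 6, 40, 35, 18, -27, 48, 12]
  38 vs smaller child -27 at index 8, swap → [-31, -50, -4, -27, 6, 40, 35, 18, 38, 48, 12]
sift down from index 0:
  -31 vs smaller child -50 at index 1, swap → [-50, -31, -4, -27, 6, 40, 35, 18, 38, 48, 12]

[-50, -31, -4, -27, 6, 40, 35, 18, 38, 48, 12]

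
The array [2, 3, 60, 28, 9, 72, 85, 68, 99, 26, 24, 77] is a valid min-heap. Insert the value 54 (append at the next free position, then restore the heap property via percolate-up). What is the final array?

[2, 3, 54, 28, 9, 60, 85, 68, 99, 26, 24, 77, 72]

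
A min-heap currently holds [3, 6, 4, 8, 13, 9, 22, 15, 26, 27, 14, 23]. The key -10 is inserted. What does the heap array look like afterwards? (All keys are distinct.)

[-10, 6, 3, 8, 13, 4, 22, 15, 26, 27, 14, 23, 9]

append -10 at index 12 → [3, 6, 4, 8, 13, 9, 22, 15, 26, 27, 14, 23, -10]
-10 < parent 9 at index 5, swap → [3, 6, 4, 8, 13, -10, 22, 15, 26, 27, 14, 23, 9]
-10 < parent 4 at index 2, swap → [3, 6, -10, 8, 13, 4, 22, 15, 26, 27, 14, 23, 9]
-10 < parent 3 at index 0, swap → [-10, 6, 3, 8, 13, 4, 22, 15, 26, 27, 14, 23, 9]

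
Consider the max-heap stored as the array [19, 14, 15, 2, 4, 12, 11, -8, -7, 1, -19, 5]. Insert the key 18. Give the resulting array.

append 18 at index 12 → [19, 14, 15, 2, 4, 12, 11, -8, -7, 1, -19, 5, 18]
18 > parent 12 at index 5, swap → [19, 14, 15, 2, 4, 18, 11, -8, -7, 1, -19, 5, 12]
18 > parent 15 at index 2, swap → [19, 14, 18, 2, 4, 15, 11, -8, -7, 1, -19, 5, 12]

[19, 14, 18, 2, 4, 15, 11, -8, -7, 1, -19, 5, 12]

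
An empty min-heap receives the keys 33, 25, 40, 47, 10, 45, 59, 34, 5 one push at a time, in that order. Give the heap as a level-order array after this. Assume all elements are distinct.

[5, 10, 40, 25, 33, 45, 59, 47, 34]

Insert 33:
  append 33 at index 0 → [33] (no swap needed)
Insert 25:
  append 25 at index 1 → [33, 25]
  25 < parent 33 at index 0, swap → [25, 33]
Insert 40:
  append 40 at index 2 → [25, 33, 40] (no swap needed)
Insert 47:
  append 47 at index 3 → [25, 33, 40, 47] (no swap needed)
Insert 10:
  append 10 at index 4 → [25, 33, 40, 47, 10]
  10 < parent 33 at index 1, swap → [25, 10, 40, 47, 33]
  10 < parent 25 at index 0, swap → [10, 25, 40, 47, 33]
Insert 45:
  append 45 at index 5 → [10, 25, 40, 47, 33, 45] (no swap needed)
Insert 59:
  append 59 at index 6 → [10, 25, 40, 47, 33, 45, 59] (no swap needed)
Insert 34:
  append 34 at index 7 → [10, 25, 40, 47, 33, 45, 59, 34]
  34 < parent 47 at index 3, swap → [10, 25, 40, 34, 33, 45, 59, 47]
Insert 5:
  append 5 at index 8 → [10, 25, 40, 34, 33, 45, 59, 47, 5]
  5 < parent 34 at index 3, swap → [10, 25, 40, 5, 33, 45, 59, 47, 34]
  5 < parent 25 at index 1, swap → [10, 5, 40, 25, 33, 45, 59, 47, 34]
  5 < parent 10 at index 0, swap → [5, 10, 40, 25, 33, 45, 59, 47, 34]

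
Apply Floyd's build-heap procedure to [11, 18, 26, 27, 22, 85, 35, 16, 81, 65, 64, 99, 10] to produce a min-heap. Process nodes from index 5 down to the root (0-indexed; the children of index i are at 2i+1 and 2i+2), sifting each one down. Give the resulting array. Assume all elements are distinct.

[10, 16, 11, 18, 22, 26, 35, 27, 81, 65, 64, 99, 85]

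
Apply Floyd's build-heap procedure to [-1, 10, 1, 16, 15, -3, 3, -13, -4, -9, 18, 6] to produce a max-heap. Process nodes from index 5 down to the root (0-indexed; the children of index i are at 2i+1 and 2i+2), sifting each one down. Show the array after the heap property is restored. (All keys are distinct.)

sift down from index 5:
  -3 vs only child 6 at index 11, swap → [-1, 10, 1, 16, 15, 6, 3, -13, -4, -9, 18, -3]
sift down from index 4:
  15 vs larger child 18 at index 10, swap → [-1, 10, 1, 16, 18, 6, 3, -13, -4, -9, 15, -3]
sift down from index 3: already satisfies heap property
sift down from index 2:
  1 vs larger child 6 at index 5, swap → [-1, 10, 6, 16, 18, 1, 3, -13, -4, -9, 15, -3]
sift down from index 1:
  10 vs larger child 18 at index 4, swap → [-1, 18, 6, 16, 10, 1, 3, -13, -4, -9, 15, -3]
  10 vs larger child 15 at index 10, swap → [-1, 18, 6, 16, 15, 1, 3, -13, -4, -9, 10, -3]
sift down from index 0:
  -1 vs larger child 18 at index 1, swap → [18, -1, 6, 16, 15, 1, 3, -13, -4, -9, 10, -3]
  -1 vs larger child 16 at index 3, swap → [18, 16, 6, -1, 15, 1, 3, -13, -4, -9, 10, -3]

[18, 16, 6, -1, 15, 1, 3, -13, -4, -9, 10, -3]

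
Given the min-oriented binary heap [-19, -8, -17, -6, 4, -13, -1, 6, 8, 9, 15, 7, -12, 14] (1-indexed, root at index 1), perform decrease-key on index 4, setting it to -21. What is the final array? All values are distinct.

set index 4 from -6 to -21 → [-19, -8, -17, -21, 4, -13, -1, 6, 8, 9, 15, 7, -12, 14]
-21 < parent -8 at index 2, swap → [-19, -21, -17, -8, 4, -13, -1, 6, 8, 9, 15, 7, -12, 14]
-21 < parent -19 at index 1, swap → [-21, -19, -17, -8, 4, -13, -1, 6, 8, 9, 15, 7, -12, 14]

[-21, -19, -17, -8, 4, -13, -1, 6, 8, 9, 15, 7, -12, 14]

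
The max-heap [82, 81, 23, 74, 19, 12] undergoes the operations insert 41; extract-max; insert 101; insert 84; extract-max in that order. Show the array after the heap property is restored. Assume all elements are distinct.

[84, 74, 81, 23, 19, 12, 41]

insert 41:
  append 41 at index 6 → [82, 81, 23, 74, 19, 12, 41]
  41 > parent 23 at index 2, swap → [82, 81, 41, 74, 19, 12, 23]
extract-max → returns 82:
  remove root 82; move last element 23 to root → [23, 81, 41, 74, 19, 12]
  23 vs larger child 81 at index 1, swap → [81, 23, 41, 74, 19, 12]
  23 vs larger child 74 at index 3, swap → [81, 74, 41, 23, 19, 12]
insert 101:
  append 101 at index 6 → [81, 74, 41, 23, 19, 12, 101]
  101 > parent 41 at index 2, swap → [81, 74, 101, 23, 19, 12, 41]
  101 > parent 81 at index 0, swap → [101, 74, 81, 23, 19, 12, 41]
insert 84:
  append 84 at index 7 → [101, 74, 81, 23, 19, 12, 41, 84]
  84 > parent 23 at index 3, swap → [101, 74, 81, 84, 19, 12, 41, 23]
  84 > parent 74 at index 1, swap → [101, 84, 81, 74, 19, 12, 41, 23]
extract-max → returns 101:
  remove root 101; move last element 23 to root → [23, 84, 81, 74, 19, 12, 41]
  23 vs larger child 84 at index 1, swap → [84, 23, 81, 74, 19, 12, 41]
  23 vs larger child 74 at index 3, swap → [84, 74, 81, 23, 19, 12, 41]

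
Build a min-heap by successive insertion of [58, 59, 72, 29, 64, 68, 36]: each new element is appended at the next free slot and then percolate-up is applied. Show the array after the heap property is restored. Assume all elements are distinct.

[29, 58, 36, 59, 64, 72, 68]

Insert 58:
  append 58 at index 0 → [58] (no swap needed)
Insert 59:
  append 59 at index 1 → [58, 59] (no swap needed)
Insert 72:
  append 72 at index 2 → [58, 59, 72] (no swap needed)
Insert 29:
  append 29 at index 3 → [58, 59, 72, 29]
  29 < parent 59 at index 1, swap → [58, 29, 72, 59]
  29 < parent 58 at index 0, swap → [29, 58, 72, 59]
Insert 64:
  append 64 at index 4 → [29, 58, 72, 59, 64] (no swap needed)
Insert 68:
  append 68 at index 5 → [29, 58, 72, 59, 64, 68]
  68 < parent 72 at index 2, swap → [29, 58, 68, 59, 64, 72]
Insert 36:
  append 36 at index 6 → [29, 58, 68, 59, 64, 72, 36]
  36 < parent 68 at index 2, swap → [29, 58, 36, 59, 64, 72, 68]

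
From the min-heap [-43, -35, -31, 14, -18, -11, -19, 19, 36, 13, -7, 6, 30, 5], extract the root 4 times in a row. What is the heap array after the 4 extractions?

[-18, -7, -11, 14, 5, 6, 30, 19, 36, 13]

extract-min #1 returns -43:
  remove root -43; move last element 5 to root → [5, -35, -31, 14, -18, -11, -19, 19, 36, 13, -7, 6, 30]
  5 vs smaller child -35 at index 1, swap → [-35, 5, -31, 14, -18, -11, -19, 19, 36, 13, -7, 6, 30]
  5 vs smaller child -18 at index 4, swap → [-35, -18, -31, 14, 5, -11, -19, 19, 36, 13, -7, 6, 30]
  5 vs smaller child -7 at index 10, swap → [-35, -18, -31, 14, -7, -11, -19, 19, 36, 13, 5, 6, 30]
extract-min #2 returns -35:
  remove root -35; move last element 30 to root → [30, -18, -31, 14, -7, -11, -19, 19, 36, 13, 5, 6]
  30 vs smaller child -31 at index 2, swap → [-31, -18, 30, 14, -7, -11, -19, 19, 36, 13, 5, 6]
  30 vs smaller child -19 at index 6, swap → [-31, -18, -19, 14, -7, -11, 30, 19, 36, 13, 5, 6]
extract-min #3 returns -31:
  remove root -31; move last element 6 to root → [6, -18, -19, 14, -7, -11, 30, 19, 36, 13, 5]
  6 vs smaller child -19 at index 2, swap → [-19, -18, 6, 14, -7, -11, 30, 19, 36, 13, 5]
  6 vs smaller child -11 at index 5, swap → [-19, -18, -11, 14, -7, 6, 30, 19, 36, 13, 5]
extract-min #4 returns -19:
  remove root -19; move last element 5 to root → [5, -18, -11, 14, -7, 6, 30, 19, 36, 13]
  5 vs smaller child -18 at index 1, swap → [-18, 5, -11, 14, -7, 6, 30, 19, 36, 13]
  5 vs smaller child -7 at index 4, swap → [-18, -7, -11, 14, 5, 6, 30, 19, 36, 13]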